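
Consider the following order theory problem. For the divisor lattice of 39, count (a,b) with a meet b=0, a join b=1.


Complement pair (a,b): a meet b = bottom, a join b = top.
Here: gcd(a,b)=1 and lcm(a,b)=39, i.e. a*b=39 with a,b coprime.
Pairs found: (1,39), (3,13), (13,3), (39,1)
Total ordered pairs: 4


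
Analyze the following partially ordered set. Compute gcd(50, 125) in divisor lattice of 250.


In a divisor lattice, meet = gcd (greatest common divisor).
By Euclidean algorithm or factoring: gcd(50,125) = 25


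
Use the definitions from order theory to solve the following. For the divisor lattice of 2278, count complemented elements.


An element a is complemented if some b has a meet b = bottom, a join b = top.
a is complemented iff gcd(a, n/a)=1, i.e. a is a unitary divisor of 2278.
Complemented elements: 1, 2, 17, 34, 67, 134, ... (2 more)
Count: 8


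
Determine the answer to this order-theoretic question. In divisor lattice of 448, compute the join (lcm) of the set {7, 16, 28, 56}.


In a divisor lattice, join = lcm (least common multiple).
Compute lcm iteratively: start with first element, then lcm(current, next).
Elements: [7, 16, 28, 56]
lcm(7,16) = 112
lcm(112,28) = 112
lcm(112,56) = 112
Final lcm = 112


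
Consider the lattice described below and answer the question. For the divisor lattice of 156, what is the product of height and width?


Height = length of longest chain minus 1; width = size of largest antichain.
A maximum chain: 1 | 13 | 39 | 78 | 156  (height 4).
A maximum antichain: {4, 6, 26, 39}  (width 4).
Product = 4 * 4 = 16


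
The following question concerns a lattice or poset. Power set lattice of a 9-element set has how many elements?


Power set = 2^n.
2^9 = 512


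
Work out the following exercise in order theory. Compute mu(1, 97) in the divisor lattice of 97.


In a divisor lattice, mu(a,b) = mu(b/a) where mu is the classical Mobius function.
b/a = 97/1 = 97
Prime factorization of 97: primes [97]
97 is squarefree with 1 prime factor(s), so mu(97) = (-1)^1 = -1


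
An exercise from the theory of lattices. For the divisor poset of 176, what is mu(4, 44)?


In a divisor lattice, mu(a,b) = mu(b/a) where mu is the classical Mobius function.
b/a = 44/4 = 11
Prime factorization of 11: primes [11]
11 is squarefree with 1 prime factor(s), so mu(11) = (-1)^1 = -1


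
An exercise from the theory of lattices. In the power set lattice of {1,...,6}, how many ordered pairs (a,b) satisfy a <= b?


The order relation is {(a,b) : a <= b}, reflexive so it includes (a,a).
Examples: ({},{}), ({},{1,2}), ({},{1,2,3}), ({},{1,2,3,4}), ({},{1,2,3,4,5}), ...
Total ordered pairs: 729


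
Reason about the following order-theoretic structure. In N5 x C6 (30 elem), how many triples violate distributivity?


Distributive law: a ^ (b v c) = (a ^ b) v (a ^ c).
Check all 30^3 = 27000 ordered triples (a,b,c).
  e.g. a=(b,0), b=(a,0), c=(c,0): lhs=(b,0) != rhs=(a,0)
  e.g. a=(b,0), b=(a,0), c=(c,1): lhs=(b,0) != rhs=(a,0)
Total violating triples: 432


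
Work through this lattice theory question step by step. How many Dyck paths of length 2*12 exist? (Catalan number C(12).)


C(n) = C(2n, n) / (n+1).
C(24, 12) = 2704156
C(12) = 2704156 / 13 = 208012


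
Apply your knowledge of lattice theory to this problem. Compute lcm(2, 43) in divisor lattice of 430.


In a divisor lattice, join = lcm (least common multiple).
gcd(2,43) = 1
lcm(2,43) = 2*43/gcd = 86/1 = 86


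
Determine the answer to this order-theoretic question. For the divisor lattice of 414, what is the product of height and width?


Height = length of longest chain minus 1; width = size of largest antichain.
A maximum chain: 1 | 23 | 69 | 207 | 414  (height 4).
A maximum antichain: {6, 9, 46, 69}  (width 4).
Product = 4 * 4 = 16


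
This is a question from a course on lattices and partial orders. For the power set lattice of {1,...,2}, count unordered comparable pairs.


A comparable pair {a,b} has a < b or b < a in the order.
Count unordered pairs where one element is strictly below the other.
Examples: {{},{1}}, {{},{2}}, {{},{1,2}}, {{1},{1,2}}, ...
Total comparable pairs: 5


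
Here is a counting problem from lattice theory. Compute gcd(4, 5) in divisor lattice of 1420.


In a divisor lattice, meet = gcd (greatest common divisor).
By Euclidean algorithm or factoring: gcd(4,5) = 1


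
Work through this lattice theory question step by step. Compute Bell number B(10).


B(n) = number of set partitions of an n-element set.
B(n) satisfies the recurrence: B(n+1) = sum_k C(n,k)*B(k).
B(10) = 115975


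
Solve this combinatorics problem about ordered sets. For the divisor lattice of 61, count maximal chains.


A maximal chain goes from the minimum element to a maximal element via cover relations.
Counting all min-to-max paths in the cover graph.
Total maximal chains: 1


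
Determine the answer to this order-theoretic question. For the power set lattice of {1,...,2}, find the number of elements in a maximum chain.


A chain is a totally ordered subset; we count the number of elements in a maximum chain.
Compute, for each element x, the size of the longest chain ending at x:
  {}: 1
  {1}: 2
  {2}: 2
  {1,2}: 3
A maximum chain: {} < {1} < {1,2}
Number of elements in the longest chain: 3


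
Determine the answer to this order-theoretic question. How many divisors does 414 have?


Divisors of 414: [1, 2, 3, 6, 9, 18, 23, 46, 69, 138, 207, 414]
Count: 12


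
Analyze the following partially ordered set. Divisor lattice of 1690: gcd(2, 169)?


Meet=gcd.
gcd(2,169)=1


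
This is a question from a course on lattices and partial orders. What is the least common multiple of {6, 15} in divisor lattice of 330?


In a divisor lattice, join = lcm (least common multiple).
Compute lcm iteratively: start with first element, then lcm(current, next).
Elements: [6, 15]
lcm(6,15) = 30
Final lcm = 30


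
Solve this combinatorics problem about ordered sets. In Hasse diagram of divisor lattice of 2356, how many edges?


A cover relation a -< b holds when a < b with no c strictly between.
Cover relations:
  1 -< 2
  1 -< 19
  1 -< 31
  2 -< 4
  2 -< 38
  2 -< 62
  4 -< 76
  4 -< 124
  ...12 more
Total: 20


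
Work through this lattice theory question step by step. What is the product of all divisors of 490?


Divisors of 490: [1, 2, 5, 7, 10, 14, 35, 49, 70, 98, 245, 490]
Product = n^(d(n)/2) = 490^(12/2)
Product = 13841287201000000


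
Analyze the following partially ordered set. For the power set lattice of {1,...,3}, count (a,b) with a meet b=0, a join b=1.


Complement pair (a,b): a meet b = bottom, a join b = top.
Here: A intersect B = {} and A union B = {1,...,3}.
Pairs found: ({},{1,2,3}), ({1},{2,3}), ({2},{1,3}), ({3},{1,2}), ... (4 more)
Total ordered pairs: 8


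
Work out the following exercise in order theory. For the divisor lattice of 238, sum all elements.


sigma(n) = sum of divisors.
Divisors of 238: [1, 2, 7, 14, 17, 34, 119, 238]
Sum = 432


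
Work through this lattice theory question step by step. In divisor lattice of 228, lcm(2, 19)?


Join=lcm.
gcd(2,19)=1
lcm=38


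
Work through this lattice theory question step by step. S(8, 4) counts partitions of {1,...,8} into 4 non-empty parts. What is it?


S(n,k) = k*S(n-1,k) + S(n-1,k-1).
S(7,4) = 350, S(7,3) = 301
S(8,4) = 4*350 + 301 = 1400 + 301
S(8,4) = 1701


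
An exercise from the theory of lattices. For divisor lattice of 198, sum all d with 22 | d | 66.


Interval [22,66] in divisors of 198: [22, 66]
Sum = 88


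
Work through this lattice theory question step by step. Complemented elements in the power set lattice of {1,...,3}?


An element a is complemented if some b has a meet b = bottom, a join b = top.
every subset A has complement S\A, so all elements are complemented.
Complemented elements: {}, {1}, {2}, {3}, {1,2}, {1,3}, ... (2 more)
Count: 8


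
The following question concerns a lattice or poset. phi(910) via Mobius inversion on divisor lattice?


phi(n) = n * prod_{p|n} (1 - 1/p).
Prime divisors of 910: [2, 5, 7, 13]
phi(910) = 910 * (1 - 1/2) * (1 - 1/5) * (1 - 1/7) * (1 - 1/13)
phi(910) = 288


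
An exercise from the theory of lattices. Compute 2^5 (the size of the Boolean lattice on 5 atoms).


Power set = 2^n.
2^5 = 32


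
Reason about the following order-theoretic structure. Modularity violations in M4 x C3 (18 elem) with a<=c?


Modular law: if a <= c then a v (b ^ c) = (a v b) ^ c.
Check all triples (a,b,c) with a <= c among 18 elements.
This lattice is modular (diamonds M_m and their chain-products are modular).
Total violating triples: 0


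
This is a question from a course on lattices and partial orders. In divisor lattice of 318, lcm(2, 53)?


Join=lcm.
gcd(2,53)=1
lcm=106


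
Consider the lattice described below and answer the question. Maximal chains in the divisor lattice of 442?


A maximal chain goes from the minimum element to a maximal element via cover relations.
Counting all min-to-max paths in the cover graph.
Total maximal chains: 6


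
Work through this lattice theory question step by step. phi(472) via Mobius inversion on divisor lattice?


phi(n) = n * prod_{p|n} (1 - 1/p).
Prime divisors of 472: [2, 59]
phi(472) = 472 * (1 - 1/2) * (1 - 1/59)
phi(472) = 232


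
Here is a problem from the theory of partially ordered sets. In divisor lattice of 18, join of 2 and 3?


In a divisor lattice, join = lcm (least common multiple).
gcd(2,3) = 1
lcm(2,3) = 2*3/gcd = 6/1 = 6


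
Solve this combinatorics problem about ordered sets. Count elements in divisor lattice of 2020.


Divisors of 2020: [1, 2, 4, 5, 10, 20, 101, 202, 404, 505, 1010, 2020]
Count: 12


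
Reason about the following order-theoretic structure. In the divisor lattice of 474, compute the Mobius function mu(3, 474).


In a divisor lattice, mu(a,b) = mu(b/a) where mu is the classical Mobius function.
b/a = 474/3 = 158
Prime factorization of 158: primes [2, 79]
158 is squarefree with 2 prime factor(s), so mu(158) = (-1)^2 = 1


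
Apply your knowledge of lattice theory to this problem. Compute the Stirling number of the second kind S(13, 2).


S(n,k) = k*S(n-1,k) + S(n-1,k-1).
S(12,2) = 2047, S(12,1) = 1
S(13,2) = 2*2047 + 1 = 4094 + 1
S(13,2) = 4095


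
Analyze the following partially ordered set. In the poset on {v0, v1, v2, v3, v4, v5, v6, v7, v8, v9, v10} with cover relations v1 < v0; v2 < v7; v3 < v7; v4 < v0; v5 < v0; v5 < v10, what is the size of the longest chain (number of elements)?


A chain is a totally ordered subset; we count the number of elements in a maximum chain.
Compute, for each element x, the size of the longest chain ending at x:
  v1: 1
  v2: 1
  v3: 1
  v4: 1
  v5: 1
  v6: 1
  ...
A maximum chain: v1 < v0
Number of elements in the longest chain: 2


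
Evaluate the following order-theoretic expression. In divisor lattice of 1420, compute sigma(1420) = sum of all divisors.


sigma(n) = sum of divisors.
Divisors of 1420: [1, 2, 4, 5, 10, 20, 71, 142, 284, 355, 710, 1420]
Sum = 3024


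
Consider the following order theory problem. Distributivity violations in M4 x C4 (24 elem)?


Distributive law: a ^ (b v c) = (a ^ b) v (a ^ c).
Check all 24^3 = 13824 ordered triples (a,b,c).
  e.g. a=(a1,0), b=(a2,0), c=(a3,0): lhs=(a1,0) != rhs=(0,0)
  e.g. a=(a1,0), b=(a2,0), c=(a3,1): lhs=(a1,0) != rhs=(0,0)
Total violating triples: 1536


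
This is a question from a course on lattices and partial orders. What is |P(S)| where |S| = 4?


Power set = 2^n.
2^4 = 16


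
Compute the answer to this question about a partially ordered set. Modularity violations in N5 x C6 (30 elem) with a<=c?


Modular law: if a <= c then a v (b ^ c) = (a v b) ^ c.
Check all triples (a,b,c) with a <= c among 30 elements.
  e.g. a=(a,0), b=(c,0), c=(b,0): lhs=(a,0) != rhs=(b,0)
  e.g. a=(a,0), b=(c,1), c=(b,0): lhs=(a,0) != rhs=(b,0)
Total violating triples: 126


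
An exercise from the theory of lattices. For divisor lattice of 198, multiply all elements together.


Divisors of 198: [1, 2, 3, 6, 9, 11, 18, 22, 33, 66, 99, 198]
Product = n^(d(n)/2) = 198^(12/2)
Product = 60254729561664


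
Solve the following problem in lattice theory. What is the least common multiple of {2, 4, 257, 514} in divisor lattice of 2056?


In a divisor lattice, join = lcm (least common multiple).
Compute lcm iteratively: start with first element, then lcm(current, next).
Elements: [2, 4, 257, 514]
lcm(2,4) = 4
lcm(4,257) = 1028
lcm(1028,514) = 1028
Final lcm = 1028


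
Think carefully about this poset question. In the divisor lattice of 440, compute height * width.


Height = length of longest chain minus 1; width = size of largest antichain.
A maximum chain: 1 | 11 | 55 | 110 | 220 | 440  (height 5).
A maximum antichain: {4, 10, 22, 55}  (width 4).
Product = 5 * 4 = 20


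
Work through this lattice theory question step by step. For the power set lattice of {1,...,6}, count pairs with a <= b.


The order relation is {(a,b) : a <= b}, reflexive so it includes (a,a).
Examples: ({},{}), ({},{1,2}), ({},{1,2,3}), ({},{1,2,3,4}), ({},{1,2,3,4,5}), ...
Total ordered pairs: 729


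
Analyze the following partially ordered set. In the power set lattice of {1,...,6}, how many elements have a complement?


An element a is complemented if some b has a meet b = bottom, a join b = top.
every subset A has complement S\A, so all elements are complemented.
Complemented elements: {}, {1}, {2}, {3}, {4}, {5}, ... (58 more)
Count: 64


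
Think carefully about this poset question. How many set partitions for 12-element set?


B(n) = number of set partitions of an n-element set.
B(n) satisfies the recurrence: B(n+1) = sum_k C(n,k)*B(k).
B(12) = 4213597


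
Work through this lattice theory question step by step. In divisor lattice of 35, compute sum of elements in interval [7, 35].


Interval [7,35] in divisors of 35: [7, 35]
Sum = 42


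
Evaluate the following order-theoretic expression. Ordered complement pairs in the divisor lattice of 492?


Complement pair (a,b): a meet b = bottom, a join b = top.
Here: gcd(a,b)=1 and lcm(a,b)=492, i.e. a*b=492 with a,b coprime.
Pairs found: (1,492), (3,164), (4,123), (12,41), ... (4 more)
Total ordered pairs: 8


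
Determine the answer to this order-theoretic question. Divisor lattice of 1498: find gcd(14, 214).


In a divisor lattice, meet = gcd (greatest common divisor).
By Euclidean algorithm or factoring: gcd(14,214) = 2


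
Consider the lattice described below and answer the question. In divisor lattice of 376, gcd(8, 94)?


Meet=gcd.
gcd(8,94)=2


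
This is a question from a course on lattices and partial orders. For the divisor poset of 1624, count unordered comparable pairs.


A comparable pair {a,b} has a < b or b < a in the order.
Count unordered pairs where one element is strictly below the other.
Examples: {1,2}, {1,4}, {1,7}, {1,8}, ...
Total comparable pairs: 74


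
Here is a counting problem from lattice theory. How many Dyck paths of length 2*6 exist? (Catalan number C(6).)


C(n) = C(2n, n) / (n+1).
C(12, 6) = 924
C(6) = 924 / 7 = 132


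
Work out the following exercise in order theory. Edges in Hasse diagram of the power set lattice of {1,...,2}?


A cover relation a -< b holds when a < b with no c strictly between.
Cover relations:
  {} -< {1}
  {} -< {2}
  {1} -< {1,2}
  {2} -< {1,2}
Total: 4


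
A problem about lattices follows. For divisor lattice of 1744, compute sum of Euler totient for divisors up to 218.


Divisors of 1744 up to 218: [1, 2, 4, 8, 16, 109, 218]
phi values: [1, 1, 2, 4, 8, 108, 108]
Sum = 232


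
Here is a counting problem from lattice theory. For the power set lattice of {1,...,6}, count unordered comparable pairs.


A comparable pair {a,b} has a < b or b < a in the order.
Count unordered pairs where one element is strictly below the other.
Examples: {{},{1}}, {{},{2}}, {{},{3}}, {{},{4}}, ...
Total comparable pairs: 665


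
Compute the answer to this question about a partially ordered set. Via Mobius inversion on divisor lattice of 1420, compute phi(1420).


phi(n) = n * prod_{p|n} (1 - 1/p).
Prime divisors of 1420: [2, 5, 71]
phi(1420) = 1420 * (1 - 1/2) * (1 - 1/5) * (1 - 1/71)
phi(1420) = 560


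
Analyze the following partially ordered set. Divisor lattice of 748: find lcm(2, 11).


In a divisor lattice, join = lcm (least common multiple).
gcd(2,11) = 1
lcm(2,11) = 2*11/gcd = 22/1 = 22


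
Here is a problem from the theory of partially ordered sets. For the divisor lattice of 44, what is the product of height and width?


Height = length of longest chain minus 1; width = size of largest antichain.
A maximum chain: 1 | 11 | 22 | 44  (height 3).
A maximum antichain: {2, 11}  (width 2).
Product = 3 * 2 = 6


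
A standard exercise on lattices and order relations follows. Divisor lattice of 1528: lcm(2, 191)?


Join=lcm.
gcd(2,191)=1
lcm=382


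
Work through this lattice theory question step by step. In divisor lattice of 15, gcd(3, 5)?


Meet=gcd.
gcd(3,5)=1


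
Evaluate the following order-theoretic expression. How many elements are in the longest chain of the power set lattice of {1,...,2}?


A chain is a totally ordered subset; we count the number of elements in a maximum chain.
Compute, for each element x, the size of the longest chain ending at x:
  {}: 1
  {1}: 2
  {2}: 2
  {1,2}: 3
A maximum chain: {} < {1} < {1,2}
Number of elements in the longest chain: 3


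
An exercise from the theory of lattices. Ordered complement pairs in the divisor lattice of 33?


Complement pair (a,b): a meet b = bottom, a join b = top.
Here: gcd(a,b)=1 and lcm(a,b)=33, i.e. a*b=33 with a,b coprime.
Pairs found: (1,33), (3,11), (11,3), (33,1)
Total ordered pairs: 4


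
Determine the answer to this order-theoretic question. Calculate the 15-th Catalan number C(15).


C(n) = C(2n, n) / (n+1).
C(30, 15) = 155117520
C(15) = 155117520 / 16 = 9694845


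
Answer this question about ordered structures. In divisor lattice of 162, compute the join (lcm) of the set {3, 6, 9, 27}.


In a divisor lattice, join = lcm (least common multiple).
Compute lcm iteratively: start with first element, then lcm(current, next).
Elements: [3, 6, 9, 27]
lcm(3,6) = 6
lcm(6,9) = 18
lcm(18,27) = 54
Final lcm = 54


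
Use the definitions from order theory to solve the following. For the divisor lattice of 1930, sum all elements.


sigma(n) = sum of divisors.
Divisors of 1930: [1, 2, 5, 10, 193, 386, 965, 1930]
Sum = 3492


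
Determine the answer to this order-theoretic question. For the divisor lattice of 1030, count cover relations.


A cover relation a -< b holds when a < b with no c strictly between.
Cover relations:
  1 -< 2
  1 -< 5
  1 -< 103
  2 -< 10
  2 -< 206
  5 -< 10
  5 -< 515
  10 -< 1030
  ...4 more
Total: 12


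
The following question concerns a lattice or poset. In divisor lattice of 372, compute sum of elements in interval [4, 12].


Interval [4,12] in divisors of 372: [4, 12]
Sum = 16


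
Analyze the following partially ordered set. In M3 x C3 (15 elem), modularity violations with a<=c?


Modular law: if a <= c then a v (b ^ c) = (a v b) ^ c.
Check all triples (a,b,c) with a <= c among 15 elements.
This lattice is modular (diamonds M_m and their chain-products are modular).
Total violating triples: 0


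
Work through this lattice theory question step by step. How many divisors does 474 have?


Divisors of 474: [1, 2, 3, 6, 79, 158, 237, 474]
Count: 8


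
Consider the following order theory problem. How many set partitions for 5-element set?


B(n) = number of set partitions of an n-element set.
B(n) satisfies the recurrence: B(n+1) = sum_k C(n,k)*B(k).
B(5) = 52


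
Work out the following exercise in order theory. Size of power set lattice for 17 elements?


Power set = 2^n.
2^17 = 131072


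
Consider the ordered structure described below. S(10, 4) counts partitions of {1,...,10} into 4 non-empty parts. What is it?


S(n,k) = k*S(n-1,k) + S(n-1,k-1).
S(9,4) = 7770, S(9,3) = 3025
S(10,4) = 4*7770 + 3025 = 31080 + 3025
S(10,4) = 34105


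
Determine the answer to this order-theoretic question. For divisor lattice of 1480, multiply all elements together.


Divisors of 1480: [1, 2, 4, 5, 8, 10, 20, 37, 40, 74, 148, 185, 296, 370, 740, 1480]
Product = n^(d(n)/2) = 1480^(16/2)
Product = 23019385349216665600000000


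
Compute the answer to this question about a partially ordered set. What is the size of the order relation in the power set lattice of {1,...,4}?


The order relation is {(a,b) : a <= b}, reflexive so it includes (a,a).
Examples: ({},{}), ({},{1,2}), ({},{1,2,3}), ({},{1,2,3,4}), ({},{1,2,4}), ...
Total ordered pairs: 81


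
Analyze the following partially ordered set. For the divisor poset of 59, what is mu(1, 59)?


In a divisor lattice, mu(a,b) = mu(b/a) where mu is the classical Mobius function.
b/a = 59/1 = 59
Prime factorization of 59: primes [59]
59 is squarefree with 1 prime factor(s), so mu(59) = (-1)^1 = -1


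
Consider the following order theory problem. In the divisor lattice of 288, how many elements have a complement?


An element a is complemented if some b has a meet b = bottom, a join b = top.
a is complemented iff gcd(a, n/a)=1, i.e. a is a unitary divisor of 288.
Complemented elements: 1, 9, 32, 288
Count: 4


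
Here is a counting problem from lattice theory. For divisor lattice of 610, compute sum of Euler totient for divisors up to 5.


Divisors of 610 up to 5: [1, 2, 5]
phi values: [1, 1, 4]
Sum = 6


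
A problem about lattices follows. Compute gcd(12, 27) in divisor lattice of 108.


In a divisor lattice, meet = gcd (greatest common divisor).
By Euclidean algorithm or factoring: gcd(12,27) = 3


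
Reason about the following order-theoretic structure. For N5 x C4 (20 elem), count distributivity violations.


Distributive law: a ^ (b v c) = (a ^ b) v (a ^ c).
Check all 20^3 = 8000 ordered triples (a,b,c).
  e.g. a=(b,0), b=(a,0), c=(c,0): lhs=(b,0) != rhs=(a,0)
  e.g. a=(b,0), b=(a,0), c=(c,1): lhs=(b,0) != rhs=(a,0)
Total violating triples: 128


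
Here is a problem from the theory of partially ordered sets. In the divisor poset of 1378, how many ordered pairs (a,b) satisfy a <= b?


The order relation is {(a,b) : a <= b}, reflexive so it includes (a,a).
Examples: (1,1), (1,106), (1,13), (1,1378), (1,2), ...
Total ordered pairs: 27


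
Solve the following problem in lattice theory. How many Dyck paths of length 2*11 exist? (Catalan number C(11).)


C(n) = C(2n, n) / (n+1).
C(22, 11) = 705432
C(11) = 705432 / 12 = 58786


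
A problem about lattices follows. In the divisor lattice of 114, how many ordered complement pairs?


Complement pair (a,b): a meet b = bottom, a join b = top.
Here: gcd(a,b)=1 and lcm(a,b)=114, i.e. a*b=114 with a,b coprime.
Pairs found: (1,114), (2,57), (3,38), (6,19), ... (4 more)
Total ordered pairs: 8


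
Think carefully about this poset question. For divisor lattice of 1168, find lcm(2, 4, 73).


In a divisor lattice, join = lcm (least common multiple).
Compute lcm iteratively: start with first element, then lcm(current, next).
Elements: [2, 4, 73]
lcm(2,4) = 4
lcm(4,73) = 292
Final lcm = 292


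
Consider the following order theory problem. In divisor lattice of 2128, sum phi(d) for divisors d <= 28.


Divisors of 2128 up to 28: [1, 2, 4, 7, 8, 14, 16, 19, 28]
phi values: [1, 1, 2, 6, 4, 6, 8, 18, 12]
Sum = 58


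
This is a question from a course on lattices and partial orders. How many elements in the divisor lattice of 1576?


Divisors of 1576: [1, 2, 4, 8, 197, 394, 788, 1576]
Count: 8


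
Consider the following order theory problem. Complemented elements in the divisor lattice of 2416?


An element a is complemented if some b has a meet b = bottom, a join b = top.
a is complemented iff gcd(a, n/a)=1, i.e. a is a unitary divisor of 2416.
Complemented elements: 1, 16, 151, 2416
Count: 4


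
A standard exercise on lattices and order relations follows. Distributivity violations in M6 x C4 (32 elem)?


Distributive law: a ^ (b v c) = (a ^ b) v (a ^ c).
Check all 32^3 = 32768 ordered triples (a,b,c).
  e.g. a=(a1,0), b=(a2,0), c=(a3,0): lhs=(a1,0) != rhs=(0,0)
  e.g. a=(a1,0), b=(a2,0), c=(a3,1): lhs=(a1,0) != rhs=(0,0)
Total violating triples: 7680


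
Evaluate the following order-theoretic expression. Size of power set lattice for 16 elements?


Power set = 2^n.
2^16 = 65536


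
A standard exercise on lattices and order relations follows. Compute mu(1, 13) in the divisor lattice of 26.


In a divisor lattice, mu(a,b) = mu(b/a) where mu is the classical Mobius function.
b/a = 13/1 = 13
Prime factorization of 13: primes [13]
13 is squarefree with 1 prime factor(s), so mu(13) = (-1)^1 = -1


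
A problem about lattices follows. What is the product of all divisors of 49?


Divisors of 49: [1, 7, 49]
Product = n^(d(n)/2) = 49^(3/2)
Product = 343


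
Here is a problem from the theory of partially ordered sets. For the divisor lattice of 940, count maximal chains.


A maximal chain goes from the minimum element to a maximal element via cover relations.
Counting all min-to-max paths in the cover graph.
Total maximal chains: 12


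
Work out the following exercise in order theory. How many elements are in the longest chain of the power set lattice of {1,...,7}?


A chain is a totally ordered subset; we count the number of elements in a maximum chain.
Compute, for each element x, the size of the longest chain ending at x:
  {}: 1
  {1}: 2
  {2}: 2
  {3}: 2
  {4}: 2
  {5}: 2
  ...
A maximum chain: {} < {1} < {1,2} < {1,2,3} < {1,2,3,4} < {1,2,3,4,5} < {1,2,3,4,5,6} < {1,2,3,4,5,6,7}
Number of elements in the longest chain: 8


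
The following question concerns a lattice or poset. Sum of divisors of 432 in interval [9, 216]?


Interval [9,216] in divisors of 432: [9, 18, 27, 36, 54, 72, 108, 216]
Sum = 540


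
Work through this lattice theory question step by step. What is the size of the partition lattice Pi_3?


B(n) = number of set partitions of an n-element set.
B(n) satisfies the recurrence: B(n+1) = sum_k C(n,k)*B(k).
B(3) = 5


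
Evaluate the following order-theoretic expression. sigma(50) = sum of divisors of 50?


sigma(n) = sum of divisors.
Divisors of 50: [1, 2, 5, 10, 25, 50]
Sum = 93


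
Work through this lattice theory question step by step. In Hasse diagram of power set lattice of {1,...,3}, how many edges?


A cover relation a -< b holds when a < b with no c strictly between.
Cover relations:
  {} -< {1}
  {} -< {2}
  {} -< {3}
  {1} -< {1,2}
  {1} -< {1,3}
  {2} -< {1,2}
  {2} -< {2,3}
  {3} -< {1,3}
  ...4 more
Total: 12


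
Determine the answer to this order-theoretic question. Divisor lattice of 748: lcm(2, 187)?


Join=lcm.
gcd(2,187)=1
lcm=374


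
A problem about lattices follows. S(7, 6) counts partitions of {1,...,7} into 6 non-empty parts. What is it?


S(n,k) = k*S(n-1,k) + S(n-1,k-1).
S(6,6) = 1, S(6,5) = 15
S(7,6) = 6*1 + 15 = 6 + 15
S(7,6) = 21


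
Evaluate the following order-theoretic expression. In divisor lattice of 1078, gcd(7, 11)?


Meet=gcd.
gcd(7,11)=1


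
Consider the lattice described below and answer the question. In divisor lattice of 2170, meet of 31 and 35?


In a divisor lattice, meet = gcd (greatest common divisor).
By Euclidean algorithm or factoring: gcd(31,35) = 1


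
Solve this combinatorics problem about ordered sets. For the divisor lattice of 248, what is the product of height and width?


Height = length of longest chain minus 1; width = size of largest antichain.
A maximum chain: 1 | 31 | 62 | 124 | 248  (height 4).
A maximum antichain: {2, 31}  (width 2).
Product = 4 * 2 = 8


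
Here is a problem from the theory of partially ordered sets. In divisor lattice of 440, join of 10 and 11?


In a divisor lattice, join = lcm (least common multiple).
gcd(10,11) = 1
lcm(10,11) = 10*11/gcd = 110/1 = 110


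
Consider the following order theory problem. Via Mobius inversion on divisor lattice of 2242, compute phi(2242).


phi(n) = n * prod_{p|n} (1 - 1/p).
Prime divisors of 2242: [2, 19, 59]
phi(2242) = 2242 * (1 - 1/2) * (1 - 1/19) * (1 - 1/59)
phi(2242) = 1044


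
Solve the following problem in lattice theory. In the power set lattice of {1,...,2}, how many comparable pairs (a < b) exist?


A comparable pair {a,b} has a < b or b < a in the order.
Count unordered pairs where one element is strictly below the other.
Examples: {{},{1}}, {{},{2}}, {{},{1,2}}, {{1},{1,2}}, ...
Total comparable pairs: 5


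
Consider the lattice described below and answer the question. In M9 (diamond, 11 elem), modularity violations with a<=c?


Modular law: if a <= c then a v (b ^ c) = (a v b) ^ c.
Check all triples (a,b,c) with a <= c among 11 elements.
This lattice is modular (diamonds M_m and their chain-products are modular).
Total violating triples: 0


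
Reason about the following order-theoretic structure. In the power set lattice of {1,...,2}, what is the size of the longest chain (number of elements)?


A chain is a totally ordered subset; we count the number of elements in a maximum chain.
Compute, for each element x, the size of the longest chain ending at x:
  {}: 1
  {1}: 2
  {2}: 2
  {1,2}: 3
A maximum chain: {} < {1} < {1,2}
Number of elements in the longest chain: 3


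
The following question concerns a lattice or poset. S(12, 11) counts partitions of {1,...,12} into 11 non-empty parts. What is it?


S(n,k) = k*S(n-1,k) + S(n-1,k-1).
S(11,11) = 1, S(11,10) = 55
S(12,11) = 11*1 + 55 = 11 + 55
S(12,11) = 66


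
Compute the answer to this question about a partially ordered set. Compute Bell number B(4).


B(n) = number of set partitions of an n-element set.
B(n) satisfies the recurrence: B(n+1) = sum_k C(n,k)*B(k).
B(4) = 15


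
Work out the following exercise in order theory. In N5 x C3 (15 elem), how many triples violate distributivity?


Distributive law: a ^ (b v c) = (a ^ b) v (a ^ c).
Check all 15^3 = 3375 ordered triples (a,b,c).
  e.g. a=(b,0), b=(a,0), c=(c,0): lhs=(b,0) != rhs=(a,0)
  e.g. a=(b,0), b=(a,0), c=(c,1): lhs=(b,0) != rhs=(a,0)
Total violating triples: 54


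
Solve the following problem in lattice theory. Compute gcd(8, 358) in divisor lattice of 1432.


In a divisor lattice, meet = gcd (greatest common divisor).
By Euclidean algorithm or factoring: gcd(8,358) = 2


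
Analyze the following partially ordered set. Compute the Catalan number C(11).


C(n) = C(2n, n) / (n+1).
C(22, 11) = 705432
C(11) = 705432 / 12 = 58786


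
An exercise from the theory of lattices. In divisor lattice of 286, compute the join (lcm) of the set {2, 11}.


In a divisor lattice, join = lcm (least common multiple).
Compute lcm iteratively: start with first element, then lcm(current, next).
Elements: [2, 11]
lcm(2,11) = 22
Final lcm = 22


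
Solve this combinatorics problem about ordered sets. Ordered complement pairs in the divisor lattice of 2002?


Complement pair (a,b): a meet b = bottom, a join b = top.
Here: gcd(a,b)=1 and lcm(a,b)=2002, i.e. a*b=2002 with a,b coprime.
Pairs found: (1,2002), (2,1001), (7,286), (11,182), ... (12 more)
Total ordered pairs: 16


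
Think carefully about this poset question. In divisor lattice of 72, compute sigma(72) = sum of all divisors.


sigma(n) = sum of divisors.
Divisors of 72: [1, 2, 3, 4, 6, 8, 9, 12, 18, 24, 36, 72]
Sum = 195


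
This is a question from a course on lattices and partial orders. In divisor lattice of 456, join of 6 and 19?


In a divisor lattice, join = lcm (least common multiple).
gcd(6,19) = 1
lcm(6,19) = 6*19/gcd = 114/1 = 114


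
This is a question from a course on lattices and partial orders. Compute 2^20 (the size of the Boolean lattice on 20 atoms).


Power set = 2^n.
2^20 = 1048576


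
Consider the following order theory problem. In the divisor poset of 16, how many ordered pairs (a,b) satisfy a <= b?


The order relation is {(a,b) : a <= b}, reflexive so it includes (a,a).
Examples: (1,1), (1,16), (1,2), (1,4), (1,8), ...
Total ordered pairs: 15


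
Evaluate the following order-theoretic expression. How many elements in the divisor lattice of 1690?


Divisors of 1690: [1, 2, 5, 10, 13, 26, 65, 130, 169, 338, 845, 1690]
Count: 12


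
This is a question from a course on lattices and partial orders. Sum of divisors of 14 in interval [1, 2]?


Interval [1,2] in divisors of 14: [1, 2]
Sum = 3


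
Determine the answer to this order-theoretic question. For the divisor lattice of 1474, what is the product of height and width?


Height = length of longest chain minus 1; width = size of largest antichain.
A maximum chain: 1 | 67 | 737 | 1474  (height 3).
A maximum antichain: {2, 11, 67}  (width 3).
Product = 3 * 3 = 9


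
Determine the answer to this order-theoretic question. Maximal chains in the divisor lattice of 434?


A maximal chain goes from the minimum element to a maximal element via cover relations.
Counting all min-to-max paths in the cover graph.
Total maximal chains: 6


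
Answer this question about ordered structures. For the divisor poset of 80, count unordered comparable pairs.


A comparable pair {a,b} has a < b or b < a in the order.
Count unordered pairs where one element is strictly below the other.
Examples: {1,2}, {1,4}, {1,5}, {1,8}, ...
Total comparable pairs: 35


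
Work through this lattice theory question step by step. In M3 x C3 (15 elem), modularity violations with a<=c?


Modular law: if a <= c then a v (b ^ c) = (a v b) ^ c.
Check all triples (a,b,c) with a <= c among 15 elements.
This lattice is modular (diamonds M_m and their chain-products are modular).
Total violating triples: 0


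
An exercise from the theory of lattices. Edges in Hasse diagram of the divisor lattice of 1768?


A cover relation a -< b holds when a < b with no c strictly between.
Cover relations:
  1 -< 2
  1 -< 13
  1 -< 17
  2 -< 4
  2 -< 26
  2 -< 34
  4 -< 8
  4 -< 52
  ...20 more
Total: 28


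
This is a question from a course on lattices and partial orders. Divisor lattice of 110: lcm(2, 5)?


Join=lcm.
gcd(2,5)=1
lcm=10


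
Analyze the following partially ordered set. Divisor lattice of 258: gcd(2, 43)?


Meet=gcd.
gcd(2,43)=1


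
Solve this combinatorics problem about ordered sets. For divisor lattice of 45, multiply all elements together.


Divisors of 45: [1, 3, 5, 9, 15, 45]
Product = n^(d(n)/2) = 45^(6/2)
Product = 91125


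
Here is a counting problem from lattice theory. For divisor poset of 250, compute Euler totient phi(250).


phi(n) = n * prod_{p|n} (1 - 1/p).
Prime divisors of 250: [2, 5]
phi(250) = 250 * (1 - 1/2) * (1 - 1/5)
phi(250) = 100


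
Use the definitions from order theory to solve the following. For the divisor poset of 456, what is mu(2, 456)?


In a divisor lattice, mu(a,b) = mu(b/a) where mu is the classical Mobius function.
b/a = 456/2 = 228
Prime factorization of 228: primes [2, 3, 19]
228 is not squarefree, so mu(228) = 0


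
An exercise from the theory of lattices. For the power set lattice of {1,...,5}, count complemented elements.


An element a is complemented if some b has a meet b = bottom, a join b = top.
every subset A has complement S\A, so all elements are complemented.
Complemented elements: {}, {1}, {2}, {3}, {4}, {5}, ... (26 more)
Count: 32


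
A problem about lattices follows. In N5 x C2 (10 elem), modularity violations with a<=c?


Modular law: if a <= c then a v (b ^ c) = (a v b) ^ c.
Check all triples (a,b,c) with a <= c among 10 elements.
  e.g. a=(a,0), b=(c,0), c=(b,0): lhs=(a,0) != rhs=(b,0)
  e.g. a=(a,0), b=(c,1), c=(b,0): lhs=(a,0) != rhs=(b,0)
Total violating triples: 6


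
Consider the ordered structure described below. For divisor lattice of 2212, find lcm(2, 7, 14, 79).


In a divisor lattice, join = lcm (least common multiple).
Compute lcm iteratively: start with first element, then lcm(current, next).
Elements: [2, 7, 14, 79]
lcm(2,7) = 14
lcm(14,14) = 14
lcm(14,79) = 1106
Final lcm = 1106


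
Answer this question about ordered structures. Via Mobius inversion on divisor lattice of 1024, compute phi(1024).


phi(n) = n * prod_{p|n} (1 - 1/p).
Prime divisors of 1024: [2]
phi(1024) = 1024 * (1 - 1/2)
phi(1024) = 512


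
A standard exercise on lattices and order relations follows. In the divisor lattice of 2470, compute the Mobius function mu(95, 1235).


In a divisor lattice, mu(a,b) = mu(b/a) where mu is the classical Mobius function.
b/a = 1235/95 = 13
Prime factorization of 13: primes [13]
13 is squarefree with 1 prime factor(s), so mu(13) = (-1)^1 = -1


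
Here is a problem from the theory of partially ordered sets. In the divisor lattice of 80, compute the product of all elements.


Divisors of 80: [1, 2, 4, 5, 8, 10, 16, 20, 40, 80]
Product = n^(d(n)/2) = 80^(10/2)
Product = 3276800000


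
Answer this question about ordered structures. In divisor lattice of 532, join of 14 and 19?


In a divisor lattice, join = lcm (least common multiple).
gcd(14,19) = 1
lcm(14,19) = 14*19/gcd = 266/1 = 266


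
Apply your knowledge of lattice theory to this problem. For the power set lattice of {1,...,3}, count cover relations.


A cover relation a -< b holds when a < b with no c strictly between.
Cover relations:
  {} -< {1}
  {} -< {2}
  {} -< {3}
  {1} -< {1,2}
  {1} -< {1,3}
  {2} -< {1,2}
  {2} -< {2,3}
  {3} -< {1,3}
  ...4 more
Total: 12


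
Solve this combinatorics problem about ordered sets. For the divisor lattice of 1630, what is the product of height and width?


Height = length of longest chain minus 1; width = size of largest antichain.
A maximum chain: 1 | 163 | 815 | 1630  (height 3).
A maximum antichain: {2, 5, 163}  (width 3).
Product = 3 * 3 = 9


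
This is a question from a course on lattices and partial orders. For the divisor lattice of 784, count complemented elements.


An element a is complemented if some b has a meet b = bottom, a join b = top.
a is complemented iff gcd(a, n/a)=1, i.e. a is a unitary divisor of 784.
Complemented elements: 1, 16, 49, 784
Count: 4


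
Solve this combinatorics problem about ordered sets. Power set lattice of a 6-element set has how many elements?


Power set = 2^n.
2^6 = 64


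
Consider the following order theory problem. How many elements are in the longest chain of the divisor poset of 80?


A chain is a totally ordered subset; we count the number of elements in a maximum chain.
Compute, for each element x, the size of the longest chain ending at x:
  1: 1
  2: 2
  5: 2
  4: 3
  8: 4
  10: 3
  ...
A maximum chain: 1 < 2 < 4 < 8 < 16 < 80
Number of elements in the longest chain: 6


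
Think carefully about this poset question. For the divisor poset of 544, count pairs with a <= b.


The order relation is {(a,b) : a <= b}, reflexive so it includes (a,a).
Examples: (1,1), (1,136), (1,16), (1,17), (1,2), ...
Total ordered pairs: 63


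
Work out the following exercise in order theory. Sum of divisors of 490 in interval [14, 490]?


Interval [14,490] in divisors of 490: [14, 70, 98, 490]
Sum = 672


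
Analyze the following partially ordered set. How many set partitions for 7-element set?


B(n) = number of set partitions of an n-element set.
B(n) satisfies the recurrence: B(n+1) = sum_k C(n,k)*B(k).
B(7) = 877


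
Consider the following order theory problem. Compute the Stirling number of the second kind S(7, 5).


S(n,k) = k*S(n-1,k) + S(n-1,k-1).
S(6,5) = 15, S(6,4) = 65
S(7,5) = 5*15 + 65 = 75 + 65
S(7,5) = 140
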